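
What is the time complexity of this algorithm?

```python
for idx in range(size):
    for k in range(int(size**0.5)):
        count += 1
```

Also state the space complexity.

Time complexity: O(n * sqrt(n)).
Space complexity: O(1).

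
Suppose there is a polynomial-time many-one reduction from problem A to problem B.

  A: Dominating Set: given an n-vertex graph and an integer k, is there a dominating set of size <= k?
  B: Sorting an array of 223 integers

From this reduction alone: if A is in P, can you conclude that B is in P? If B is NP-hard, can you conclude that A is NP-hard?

A poly-time reduction A <=_p B transfers tractability DOWN (B easy => A easy) and hardness UP (A hard => B hard), not the reverse.
From A in P, the reduction alone does NOT give B in P: any problem in P trivially reduces to SAT, yet SAT is not known to be in P.
From B NP-hard, the reduction alone does NOT give A NP-hard: again, easy problems reduce to hard ones.
(Here in fact A is NP-complete and B is in P, so no such reduction is known -- its existence would imply P = NP; the analysis concerns only what the assumed reduction would or would not let you conclude.)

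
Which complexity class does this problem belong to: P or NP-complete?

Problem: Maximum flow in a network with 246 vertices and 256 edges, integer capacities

This problem is in P: Edmonds-Karp / push-relabel run in polynomial time.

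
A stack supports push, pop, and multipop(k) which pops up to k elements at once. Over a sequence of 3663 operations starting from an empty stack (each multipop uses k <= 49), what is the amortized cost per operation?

Each element is pushed exactly once and popped at most once (whether by pop or as part of a multipop). So the total number of individual pops over the whole sequence is at most the number of pushes, which is at most 3663. Total work <= 2 * 3663, hence O(1) amortized per operation.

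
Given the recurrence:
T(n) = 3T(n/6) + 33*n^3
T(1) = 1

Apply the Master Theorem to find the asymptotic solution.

a=3, b=6, f(n)=33*n^3. log_6(3) = 0.6131 < 3. Case 3: T(n) = O(n^3).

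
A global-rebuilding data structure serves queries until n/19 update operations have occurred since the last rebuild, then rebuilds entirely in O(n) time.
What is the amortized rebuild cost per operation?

The O(n) rebuild is triggered by n/19 operations, so each contributes O(n)/(n/19) = O(19) = O(1) to the rebuild cost.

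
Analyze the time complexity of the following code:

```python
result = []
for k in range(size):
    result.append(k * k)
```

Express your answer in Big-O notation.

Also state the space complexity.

Time complexity: O(n).
Space complexity: O(n).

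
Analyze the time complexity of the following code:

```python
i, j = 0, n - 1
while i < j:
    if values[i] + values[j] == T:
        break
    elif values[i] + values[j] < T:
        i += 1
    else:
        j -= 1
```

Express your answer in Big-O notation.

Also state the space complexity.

Time complexity: O(n).
Space complexity: O(1).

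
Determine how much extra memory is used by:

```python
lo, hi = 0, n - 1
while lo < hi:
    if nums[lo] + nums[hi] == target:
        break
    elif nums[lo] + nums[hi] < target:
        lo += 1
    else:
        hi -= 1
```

Space complexity: O(1).
Only a constant amount of auxiliary storage is used; nothing grows with n.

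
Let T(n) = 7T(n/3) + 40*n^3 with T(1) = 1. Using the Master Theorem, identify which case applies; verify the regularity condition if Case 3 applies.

a=7, b=3, f(n)=40*n^3.
log_3(7) = 1.771 < 3.
f(n) = Omega(n^(1.771+epsilon)) for some epsilon > 0, so Case 3 is the candidate.
Regularity: a*f(n/b) = 7*40*(n/3)^3 = (7/27)*40*n^3 <= c*f(n) with c = 7/27 < 1. Satisfied.
Case 3: T(n) = Theta(n^3).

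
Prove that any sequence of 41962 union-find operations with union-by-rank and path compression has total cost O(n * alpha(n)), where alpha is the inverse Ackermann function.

Using Tarjan's analysis with rank-based potential function. Union-by-rank keeps tree height O(log n). Path compression flattens paths during find. For n = 41962 operations, total cost is O(n * alpha(n)), effectively O(n) since alpha grows incredibly slowly.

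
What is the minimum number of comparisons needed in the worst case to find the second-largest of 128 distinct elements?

Lower bound: finding the max needs 128-1 comparisons. By the adversary weight-doubling argument, the max must personally win >= ceil(log_2(128)) = 7 comparisons; the 2nd-largest is among those 7 losers, needing 7-1 more comparisons. Total >= 128-1 + 7-1 = 133. A balanced knockout tournament achieves this.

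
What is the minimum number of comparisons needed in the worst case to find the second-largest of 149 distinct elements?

Lower bound: finding the max needs 149-1 comparisons. By the adversary weight-doubling argument, the max must personally win >= ceil(log_2(149)) = 8 comparisons; the 2nd-largest is among those 8 losers, needing 8-1 more comparisons. Total >= 149-1 + 8-1 = 155. A balanced knockout tournament achieves this.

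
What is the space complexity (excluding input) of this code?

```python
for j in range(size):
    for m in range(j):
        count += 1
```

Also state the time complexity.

Space complexity: O(1).
Only a constant amount of auxiliary storage is used; nothing grows with n.
Time complexity: O(n^2).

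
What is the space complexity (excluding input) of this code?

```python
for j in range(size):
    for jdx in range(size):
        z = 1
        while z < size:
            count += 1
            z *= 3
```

Space complexity: O(1).
Only a constant amount of auxiliary storage is used; nothing grows with n.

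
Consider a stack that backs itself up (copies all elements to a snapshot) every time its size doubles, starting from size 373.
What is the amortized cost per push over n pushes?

Backups occur at sizes 373, 746, 1492, ..., copying 373 + 746 + 1492 + ... <= 2n elements total (geometric series). Spread over n pushes, the amortized backup cost is O(1) per push.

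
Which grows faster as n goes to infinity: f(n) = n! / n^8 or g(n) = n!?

g(n) = n! grows faster: the ratio n!/(n!/n^8) = n^8 -> infinity.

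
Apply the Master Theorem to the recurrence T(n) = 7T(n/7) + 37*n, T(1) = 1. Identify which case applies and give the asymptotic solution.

a=7, b=7, f(n)=37*n.
log_7(7) = 1, so n^(log_b(a)) = n.
f(n) = Theta(n), so Case 2 applies.
T(n) = Theta(n log n).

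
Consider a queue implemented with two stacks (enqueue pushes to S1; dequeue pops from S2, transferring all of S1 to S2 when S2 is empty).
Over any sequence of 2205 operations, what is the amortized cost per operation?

Each element is pushed to S1 once, popped once, pushed to S2 once, and popped once: 4 unit operations over its lifetime. Over 2205 operations the total work is O(2205). Amortized O(1) per enqueue/dequeue.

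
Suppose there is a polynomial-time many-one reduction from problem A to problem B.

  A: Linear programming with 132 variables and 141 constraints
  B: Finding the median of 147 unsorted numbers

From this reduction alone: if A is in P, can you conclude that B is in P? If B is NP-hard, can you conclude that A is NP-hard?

A poly-time reduction A <=_p B transfers tractability DOWN (B easy => A easy) and hardness UP (A hard => B hard), not the reverse.
From A in P, the reduction alone does NOT give B in P: any problem in P trivially reduces to SAT, yet SAT is not known to be in P.
From B NP-hard, the reduction alone does NOT give A NP-hard: again, easy problems reduce to hard ones.
(Here in fact A is P and B is P.)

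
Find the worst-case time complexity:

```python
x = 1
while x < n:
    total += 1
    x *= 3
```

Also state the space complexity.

Time complexity: O(log n).
Space complexity: O(1).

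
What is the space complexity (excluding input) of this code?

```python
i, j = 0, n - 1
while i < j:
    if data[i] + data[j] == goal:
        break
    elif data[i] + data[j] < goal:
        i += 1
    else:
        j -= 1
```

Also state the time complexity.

Space complexity: O(1).
Only a constant amount of auxiliary storage is used; nothing grows with n.
Time complexity: O(n).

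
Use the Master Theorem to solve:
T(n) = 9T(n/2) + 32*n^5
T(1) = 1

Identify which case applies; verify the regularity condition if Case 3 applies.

a=9, b=2, f(n)=32*n^5.
log_2(9) = 3.17 < 5.
f(n) = Omega(n^(3.17+epsilon)) for some epsilon > 0, so Case 3 is the candidate.
Regularity: a*f(n/b) = 9*32*(n/2)^5 = (9/32)*32*n^5 <= c*f(n) with c = 9/32 < 1. Satisfied.
Case 3: T(n) = Theta(n^5).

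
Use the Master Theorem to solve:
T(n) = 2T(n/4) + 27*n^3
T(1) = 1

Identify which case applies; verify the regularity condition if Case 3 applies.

a=2, b=4, f(n)=27*n^3.
log_4(2) = 0.5 < 3.
f(n) = Omega(n^(0.5+epsilon)) for some epsilon > 0, so Case 3 is the candidate.
Regularity: a*f(n/b) = 2*27*(n/4)^3 = (2/64)*27*n^3 <= c*f(n) with c = 2/64 < 1. Satisfied.
Case 3: T(n) = Theta(n^3).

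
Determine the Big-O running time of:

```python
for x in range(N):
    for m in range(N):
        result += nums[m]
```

Time complexity: O(n^2).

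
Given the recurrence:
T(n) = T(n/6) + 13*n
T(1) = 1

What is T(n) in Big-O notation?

Geometric series: 13*n*(1 + 1/6 + 1/6^2 + ...) = O(n). T(n) = O(n).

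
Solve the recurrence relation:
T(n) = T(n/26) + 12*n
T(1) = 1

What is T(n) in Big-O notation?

Geometric series: 12*n*(1 + 1/26 + 1/26^2 + ...) = O(n). T(n) = O(n).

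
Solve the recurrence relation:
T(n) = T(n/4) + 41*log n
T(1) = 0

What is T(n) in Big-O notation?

Each of the log_4(n) levels adds O(log n). T(n) = O(log^2 n).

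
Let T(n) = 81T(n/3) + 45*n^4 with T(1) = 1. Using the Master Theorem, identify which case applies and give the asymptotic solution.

a=81, b=3, f(n)=45*n^4.
log_3(81) = 4, so n^(log_b(a)) = n^4.
f(n) = Theta(n^4), so Case 2 applies.
T(n) = Theta(n^4 log n).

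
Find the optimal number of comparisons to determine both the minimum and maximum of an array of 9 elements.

Naive approach: 16 comparisons (8 for max + 8 for min).
Optimal: Compare elements in pairs first (floor(n/2) = 4 comparisons), then find max among winners and min among losers (4 comparisons each).
Total: ceil(3n/2) - 2 = 12 comparisons. An adversary argument shows this is also a lower bound.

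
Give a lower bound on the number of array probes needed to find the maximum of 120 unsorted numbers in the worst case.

Adversary: any unprobed cell could hold a value larger than everything seen so far. If fewer than 120 cells are probed, the adversary places the max in an unprobed cell. So all 120 cells must be examined; together with 120-1 comparisons this is tight.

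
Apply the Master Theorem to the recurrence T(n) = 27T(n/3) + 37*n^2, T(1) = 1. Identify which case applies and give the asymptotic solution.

a=27, b=3, f(n)=37*n^2.
log_3(27) = 3 > 2.
Since f(n) = O(n^2) is polynomially smaller than n^3, Case 1 applies.
T(n) = Theta(n^3).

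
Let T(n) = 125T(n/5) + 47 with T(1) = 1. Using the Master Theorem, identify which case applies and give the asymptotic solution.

a=125, b=5, f(n)=47.
log_5(125) = 3 > 0.
Since f(n) = O(n^0) is polynomially smaller than n^3, Case 1 applies.
T(n) = Theta(n^3).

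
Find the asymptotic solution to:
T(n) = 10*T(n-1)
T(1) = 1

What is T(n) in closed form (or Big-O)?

Each step multiplies by 10. T(n) = T(1)*10^(n-1) = 10^(n-1).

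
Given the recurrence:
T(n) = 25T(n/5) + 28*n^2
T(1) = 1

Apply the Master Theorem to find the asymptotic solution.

a=25, b=5, f(n)=28*n^2. log_5(25) = 2. Case 2: T(n) = O(n^2 log n).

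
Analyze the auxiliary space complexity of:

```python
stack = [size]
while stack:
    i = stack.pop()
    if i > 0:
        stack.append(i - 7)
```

Space complexity: O(1).
Only a constant amount of auxiliary storage is used; nothing grows with n.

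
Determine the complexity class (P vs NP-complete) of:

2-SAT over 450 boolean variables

This problem is in P: 2-SAT is solvable in linear time via implication-graph SCCs.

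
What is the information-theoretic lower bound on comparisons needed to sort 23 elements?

There are 23! = 25852016738884976640000 possible orderings. Each comparison gives 1 bit. We need at least ceil(log_2(25852016738884976640000)) = 75 comparisons.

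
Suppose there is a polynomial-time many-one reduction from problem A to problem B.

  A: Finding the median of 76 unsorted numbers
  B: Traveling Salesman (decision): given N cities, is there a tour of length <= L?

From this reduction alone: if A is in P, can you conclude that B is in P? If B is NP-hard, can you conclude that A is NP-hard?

A poly-time reduction A <=_p B transfers tractability DOWN (B easy => A easy) and hardness UP (A hard => B hard), not the reverse.
From A in P, the reduction alone does NOT give B in P: any problem in P trivially reduces to SAT, yet SAT is not known to be in P.
From B NP-hard, the reduction alone does NOT give A NP-hard: again, easy problems reduce to hard ones.
(Here in fact A is P and B is NP-complete.)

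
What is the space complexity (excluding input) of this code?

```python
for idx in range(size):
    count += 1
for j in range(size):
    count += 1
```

Space complexity: O(1).
Only a constant amount of auxiliary storage is used; nothing grows with n.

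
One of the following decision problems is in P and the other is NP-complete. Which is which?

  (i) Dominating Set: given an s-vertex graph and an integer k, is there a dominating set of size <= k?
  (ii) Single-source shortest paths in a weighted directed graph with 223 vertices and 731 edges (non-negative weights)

(i) is NP-complete: reduces from Set Cover (with k part of the input).
(ii) is P: Dijkstra's algorithm runs in O((V+E) log V).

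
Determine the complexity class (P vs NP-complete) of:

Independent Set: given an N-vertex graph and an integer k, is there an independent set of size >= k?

This problem is NP-complete: complement of Clique (with k part of the input).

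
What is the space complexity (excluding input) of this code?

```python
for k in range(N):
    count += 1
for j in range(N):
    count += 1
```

Space complexity: O(1).
Only a constant amount of auxiliary storage is used; nothing grows with n.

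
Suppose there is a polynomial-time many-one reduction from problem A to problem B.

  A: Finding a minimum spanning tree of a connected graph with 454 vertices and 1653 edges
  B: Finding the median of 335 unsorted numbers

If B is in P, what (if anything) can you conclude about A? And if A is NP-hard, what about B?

A poly-time reduction A <=_p B means any A-instance can be transformed to a B-instance in poly time.
If B is in P: compose the reduction with B's poly-time algorithm to solve A in poly time, so A is in P.
If A is NP-hard: every NP problem reduces to A, which reduces to B; composing reductions, every NP problem reduces to B, so B is NP-hard.
(Here in fact A is P and B is P.)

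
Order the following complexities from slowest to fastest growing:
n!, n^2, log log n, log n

Ordered by growth rate: log log n < log n < n^2 < n!.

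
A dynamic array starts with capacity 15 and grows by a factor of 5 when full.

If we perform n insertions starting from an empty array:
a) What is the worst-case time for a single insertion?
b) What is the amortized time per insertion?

(a) Worst-case single insertion: O(n) -- when the array is full at capacity c, the resize copies all c elements, and c can be Theta(n).
(b) Resizes happen at sizes 15, 75, 375, ... Total copy cost for n insertions: 15 + 75 + ... = O(n) (geometric series with ratio 1/5). Amortized cost per insertion: O(n)/n = O(1).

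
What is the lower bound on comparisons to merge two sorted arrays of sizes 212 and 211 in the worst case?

Adversary: with |212 - 211| <= 1 the inputs can be fully interleaved so that every adjacent pair in the merged output comes from different arrays. Then each of the 422 adjacent pairs must be directly compared, or the algorithm cannot determine their relative order. Standard merge meets this bound.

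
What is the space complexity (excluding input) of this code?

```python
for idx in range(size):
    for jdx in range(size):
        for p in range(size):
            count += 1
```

Space complexity: O(1).
Only a constant amount of auxiliary storage is used; nothing grows with n.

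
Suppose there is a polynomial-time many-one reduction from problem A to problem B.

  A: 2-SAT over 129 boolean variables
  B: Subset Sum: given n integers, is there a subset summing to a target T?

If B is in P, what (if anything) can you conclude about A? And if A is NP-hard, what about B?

A poly-time reduction A <=_p B means any A-instance can be transformed to a B-instance in poly time.
If B is in P: compose the reduction with B's poly-time algorithm to solve A in poly time, so A is in P.
If A is NP-hard: every NP problem reduces to A, which reduces to B; composing reductions, every NP problem reduces to B, so B is NP-hard.
(Here in fact A is P and B is NP-complete.)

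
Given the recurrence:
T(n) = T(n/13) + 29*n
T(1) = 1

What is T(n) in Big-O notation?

Geometric series: 29*n*(1 + 1/13 + 1/13^2 + ...) = O(n). T(n) = O(n).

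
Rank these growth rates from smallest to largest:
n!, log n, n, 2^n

Ordered by growth rate: log n < n < 2^n < n!.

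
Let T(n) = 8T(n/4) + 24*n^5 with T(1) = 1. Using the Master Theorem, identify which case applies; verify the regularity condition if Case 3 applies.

a=8, b=4, f(n)=24*n^5.
log_4(8) = 1.5 < 5.
f(n) = Omega(n^(1.5+epsilon)) for some epsilon > 0, so Case 3 is the candidate.
Regularity: a*f(n/b) = 8*24*(n/4)^5 = (8/1024)*24*n^5 <= c*f(n) with c = 8/1024 < 1. Satisfied.
Case 3: T(n) = Theta(n^5).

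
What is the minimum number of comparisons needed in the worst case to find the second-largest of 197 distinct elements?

Lower bound: finding the max needs 197-1 comparisons. By the adversary weight-doubling argument, the max must personally win >= ceil(log_2(197)) = 8 comparisons; the 2nd-largest is among those 8 losers, needing 8-1 more comparisons. Total >= 197-1 + 8-1 = 203. A balanced knockout tournament achieves this.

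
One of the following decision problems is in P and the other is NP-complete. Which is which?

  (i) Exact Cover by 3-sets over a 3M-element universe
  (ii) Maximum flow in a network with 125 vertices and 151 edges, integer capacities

(i) is NP-complete: one of Karp's 21 NP-complete problems.
(ii) is P: Edmonds-Karp / push-relabel run in polynomial time.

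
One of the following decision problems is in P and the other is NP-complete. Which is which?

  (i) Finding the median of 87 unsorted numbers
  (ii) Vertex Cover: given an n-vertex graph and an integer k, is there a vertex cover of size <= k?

(i) is P: linear-time selection (median-of-medians) runs in O(n).
(ii) is NP-complete: one of Karp's 21 NP-complete problems (with k part of the input; for any fixed constant k it is in P).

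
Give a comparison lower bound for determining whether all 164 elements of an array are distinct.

In the algebraic decision-tree model, the YES region for element distinctness on 164 elements has 164! connected components (one per ordering). Ben-Or's theorem then gives a lower bound of Omega(log(n!)) = Omega(n log n).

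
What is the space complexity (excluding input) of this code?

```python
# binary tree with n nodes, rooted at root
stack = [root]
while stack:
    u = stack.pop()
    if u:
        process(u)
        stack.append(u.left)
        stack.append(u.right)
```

Space complexity: O(n).
Auxiliary storage grows linearly with the input size n in the worst case.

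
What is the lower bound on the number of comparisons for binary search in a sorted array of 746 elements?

With 746 possible positions, we need at least ceil(log_2(746)) = 10 comparisons. Each comparison splits the remaining candidates by at most half.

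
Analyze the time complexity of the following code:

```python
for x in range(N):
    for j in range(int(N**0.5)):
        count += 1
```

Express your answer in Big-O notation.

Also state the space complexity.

Time complexity: O(n * sqrt(n)).
Space complexity: O(1).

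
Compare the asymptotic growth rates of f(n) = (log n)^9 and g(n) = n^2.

g(n) = n^2 grows faster: any positive polynomial dominates any polylog.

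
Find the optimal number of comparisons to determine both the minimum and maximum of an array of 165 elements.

Naive approach: 328 comparisons (164 for max + 164 for min).
Optimal: Compare elements in pairs first (floor(n/2) = 82 comparisons), then find max among winners and min among losers (82 comparisons each).
Total: ceil(3n/2) - 2 = 246 comparisons. An adversary argument shows this is also a lower bound.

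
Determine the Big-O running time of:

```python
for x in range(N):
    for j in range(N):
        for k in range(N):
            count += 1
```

Time complexity: O(n^3).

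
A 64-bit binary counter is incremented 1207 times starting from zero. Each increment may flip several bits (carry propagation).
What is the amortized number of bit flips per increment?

Bit i flips on every 2^i-th increment, so over 1207 increments bit i flips floor(1207/2^i) times. Summing over i: total flips < 2 * 1207. Amortized: < 2 = O(1) per increment.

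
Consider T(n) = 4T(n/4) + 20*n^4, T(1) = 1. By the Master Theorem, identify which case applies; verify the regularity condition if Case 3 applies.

a=4, b=4, f(n)=20*n^4.
log_4(4) = 1 < 4.
f(n) = Omega(n^(1+epsilon)) for some epsilon > 0, so Case 3 is the candidate.
Regularity: a*f(n/b) = 4*20*(n/4)^4 = (4/256)*20*n^4 <= c*f(n) with c = 4/256 < 1. Satisfied.
Case 3: T(n) = Theta(n^4).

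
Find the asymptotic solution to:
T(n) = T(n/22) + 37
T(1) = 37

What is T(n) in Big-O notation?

Each step divides n by 22 and adds 37. After log_22(n) steps, T(n) = O(log n).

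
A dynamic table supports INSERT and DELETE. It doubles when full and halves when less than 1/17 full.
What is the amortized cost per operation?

Using potential function Phi = |2*num_items - table_size| when load > 1/2, and Phi = table_size/2 - num_items otherwise. The gap of 1/17 vs 1/2 for shrinking prevents thrashing. Both insert and delete have O(1) amortized cost.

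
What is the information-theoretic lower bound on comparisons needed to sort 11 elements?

There are 11! = 39916800 possible orderings. Each comparison gives 1 bit. We need at least ceil(log_2(39916800)) = 26 comparisons.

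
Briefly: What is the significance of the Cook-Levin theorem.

The Cook-Levin theorem proves that SAT is NP-complete. It was the first problem shown to be NP-complete, establishing the foundation for proving other problems NP-complete via reductions from SAT.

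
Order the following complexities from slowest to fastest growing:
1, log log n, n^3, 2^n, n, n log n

Ordered by growth rate: 1 < log log n < n < n log n < n^3 < 2^n.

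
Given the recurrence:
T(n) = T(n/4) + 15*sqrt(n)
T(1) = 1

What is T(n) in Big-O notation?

Each level contributes sqrt(n/4^k). Geometric series with ratio 1/sqrt(4) < 1 sums to O(sqrt(n)).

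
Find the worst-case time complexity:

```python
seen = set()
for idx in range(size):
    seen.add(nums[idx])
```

Time complexity: O(n).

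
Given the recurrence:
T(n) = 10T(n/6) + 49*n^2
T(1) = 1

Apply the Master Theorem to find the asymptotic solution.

a=10, b=6, f(n)=49*n^2. log_6(10) = 1.285 < 2. Case 3: T(n) = O(n^2).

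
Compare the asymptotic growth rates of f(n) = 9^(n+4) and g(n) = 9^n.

f(n) = 9^(n+4) and g(n) = 9^n are Theta of each other: 9^(n+4) = 9^4 * 9^n = Theta(9^n).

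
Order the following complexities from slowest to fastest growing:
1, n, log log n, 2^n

Ordered by growth rate: 1 < log log n < n < 2^n.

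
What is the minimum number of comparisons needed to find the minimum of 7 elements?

Finding the minimum requires 6 comparisons, identical reasoning to finding the maximum. Each comparison eliminates one candidate.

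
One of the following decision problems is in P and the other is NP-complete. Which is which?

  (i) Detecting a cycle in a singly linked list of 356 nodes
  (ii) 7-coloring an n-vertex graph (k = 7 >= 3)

(i) is P: Floyd's tortoise-and-hare runs in O(n) time, O(1) space.
(ii) is NP-complete: graph k-coloring for k>=3 is NP-complete by reduction from 3-SAT.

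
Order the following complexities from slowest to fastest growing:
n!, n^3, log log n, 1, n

Ordered by growth rate: 1 < log log n < n < n^3 < n!.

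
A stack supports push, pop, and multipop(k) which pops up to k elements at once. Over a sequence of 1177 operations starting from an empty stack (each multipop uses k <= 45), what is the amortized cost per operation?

Each element is pushed exactly once and popped at most once (whether by pop or as part of a multipop). So the total number of individual pops over the whole sequence is at most the number of pushes, which is at most 1177. Total work <= 2 * 1177, hence O(1) amortized per operation.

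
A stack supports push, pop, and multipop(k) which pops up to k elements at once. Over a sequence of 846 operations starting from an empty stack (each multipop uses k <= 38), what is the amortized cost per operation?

Each element is pushed exactly once and popped at most once (whether by pop or as part of a multipop). So the total number of individual pops over the whole sequence is at most the number of pushes, which is at most 846. Total work <= 2 * 846, hence O(1) amortized per operation.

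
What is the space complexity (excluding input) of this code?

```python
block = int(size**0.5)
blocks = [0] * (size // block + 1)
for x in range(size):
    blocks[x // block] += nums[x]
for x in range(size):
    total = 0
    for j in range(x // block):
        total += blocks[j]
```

Space complexity: O(sqrt(n)).
Storage scales with sqrt(n).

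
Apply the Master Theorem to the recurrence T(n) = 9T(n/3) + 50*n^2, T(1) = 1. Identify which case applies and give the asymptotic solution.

a=9, b=3, f(n)=50*n^2.
log_3(9) = 2, so n^(log_b(a)) = n^2.
f(n) = Theta(n^2), so Case 2 applies.
T(n) = Theta(n^2 log n).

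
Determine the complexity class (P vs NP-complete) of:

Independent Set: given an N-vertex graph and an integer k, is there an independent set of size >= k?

This problem is NP-complete: complement of Clique (with k part of the input).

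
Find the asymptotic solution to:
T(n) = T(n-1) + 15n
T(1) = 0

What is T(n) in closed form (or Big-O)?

Unrolling: T(n) = 0 + 15*(2 + 3 + ... + n) = 0 + 15*(n(n+1)/2 - 1) = O(n^2).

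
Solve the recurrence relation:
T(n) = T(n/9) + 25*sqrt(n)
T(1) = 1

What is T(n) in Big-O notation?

Each level contributes sqrt(n/9^k). Geometric series with ratio 1/sqrt(9) < 1 sums to O(sqrt(n)).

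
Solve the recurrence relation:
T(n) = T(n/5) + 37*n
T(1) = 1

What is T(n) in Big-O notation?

Geometric series: 37*n*(1 + 1/5 + 1/5^2 + ...) = O(n). T(n) = O(n).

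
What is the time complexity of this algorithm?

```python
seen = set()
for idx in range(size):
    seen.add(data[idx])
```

Time complexity: O(n).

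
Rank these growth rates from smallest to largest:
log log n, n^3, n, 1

Ordered by growth rate: 1 < log log n < n < n^3.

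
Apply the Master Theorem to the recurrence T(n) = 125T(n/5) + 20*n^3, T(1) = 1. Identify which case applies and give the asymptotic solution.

a=125, b=5, f(n)=20*n^3.
log_5(125) = 3, so n^(log_b(a)) = n^3.
f(n) = Theta(n^3), so Case 2 applies.
T(n) = Theta(n^3 log n).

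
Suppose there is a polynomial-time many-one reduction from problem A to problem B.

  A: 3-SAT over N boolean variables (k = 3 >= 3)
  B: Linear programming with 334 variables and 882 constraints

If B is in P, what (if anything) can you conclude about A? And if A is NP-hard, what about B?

A poly-time reduction A <=_p B means any A-instance can be transformed to a B-instance in poly time.
If B is in P: compose the reduction with B's poly-time algorithm to solve A in poly time, so A is in P.
If A is NP-hard: every NP problem reduces to A, which reduces to B; composing reductions, every NP problem reduces to B, so B is NP-hard.
(Here in fact A is NP-complete and B is in P, so no such reduction is known -- its existence would imply P = NP; the analysis concerns only what the assumed reduction would or would not let you conclude.)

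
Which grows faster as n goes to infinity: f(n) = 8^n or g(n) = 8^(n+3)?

f(n) = 8^n and g(n) = 8^(n+3) are Theta of each other: 8^(n+3) = 8^3 * 8^n = Theta(8^n).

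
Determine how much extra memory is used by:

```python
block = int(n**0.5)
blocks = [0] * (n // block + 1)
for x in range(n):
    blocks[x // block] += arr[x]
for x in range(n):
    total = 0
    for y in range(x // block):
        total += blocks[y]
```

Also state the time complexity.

Space complexity: O(sqrt(n)).
Storage scales with sqrt(n).
Time complexity: O(n * sqrt(n)).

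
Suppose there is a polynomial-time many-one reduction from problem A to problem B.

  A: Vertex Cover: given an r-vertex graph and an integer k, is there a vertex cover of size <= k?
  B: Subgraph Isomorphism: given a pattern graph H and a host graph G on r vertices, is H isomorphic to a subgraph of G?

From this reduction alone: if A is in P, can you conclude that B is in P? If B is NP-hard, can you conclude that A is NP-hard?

A poly-time reduction A <=_p B transfers tractability DOWN (B easy => A easy) and hardness UP (A hard => B hard), not the reverse.
From A in P, the reduction alone does NOT give B in P: any problem in P trivially reduces to SAT, yet SAT is not known to be in P.
From B NP-hard, the reduction alone does NOT give A NP-hard: again, easy problems reduce to hard ones.
(Here in fact A is NP-complete and B is NP-complete.)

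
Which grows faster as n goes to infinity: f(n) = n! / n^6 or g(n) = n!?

g(n) = n! grows faster: the ratio n!/(n!/n^6) = n^6 -> infinity.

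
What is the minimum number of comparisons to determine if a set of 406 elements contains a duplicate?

Determining if 406 elements are all distinct requires Omega(n log n) comparisons in the comparison model. This follows from the element distinctness lower bound.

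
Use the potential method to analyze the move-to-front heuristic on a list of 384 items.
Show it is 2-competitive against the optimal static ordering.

Let Phi = number of inversions between the MTF list and the optimal static list (0 <= Phi <= C(384,2)). Accessing an element at MTF position k and optimal position j: the move-to-front destroys all k-1 inversions in front of it that are not in front in optimal (>= k-j of them) and creates at most j-1 new ones. Amortized cost <= k + (j-1) - (k-j) = 2j - 1 <= 2 * optimal cost.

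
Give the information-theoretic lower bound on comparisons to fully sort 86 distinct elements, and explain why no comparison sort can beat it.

A comparison sort is a binary decision tree whose leaves are the 86! = 24227095383672732381765523203441259715284870552429381750838764496720162249742450276789464634901319465571660595200000000000000000000 possible output permutations. A binary tree with L leaves has height >= ceil(log_2(L)). So any comparison sort needs >= ceil(log_2(86!)) = 434 comparisons in the worst case.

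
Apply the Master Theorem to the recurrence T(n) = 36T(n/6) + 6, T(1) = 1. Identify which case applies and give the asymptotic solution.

a=36, b=6, f(n)=6.
log_6(36) = 2 > 0.
Since f(n) = O(n^0) is polynomially smaller than n^2, Case 1 applies.
T(n) = Theta(n^2).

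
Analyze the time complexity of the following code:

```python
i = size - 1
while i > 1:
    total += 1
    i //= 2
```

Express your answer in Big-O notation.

Time complexity: O(log n).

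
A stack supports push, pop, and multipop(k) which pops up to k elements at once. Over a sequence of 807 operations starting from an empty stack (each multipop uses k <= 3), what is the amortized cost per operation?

Each element is pushed exactly once and popped at most once (whether by pop or as part of a multipop). So the total number of individual pops over the whole sequence is at most the number of pushes, which is at most 807. Total work <= 2 * 807, hence O(1) amortized per operation.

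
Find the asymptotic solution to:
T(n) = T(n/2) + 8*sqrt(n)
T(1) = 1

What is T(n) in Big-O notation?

Each level contributes sqrt(n/2^k). Geometric series with ratio 1/sqrt(2) < 1 sums to O(sqrt(n)).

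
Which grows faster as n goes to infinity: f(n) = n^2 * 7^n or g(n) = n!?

g(n) = n! grows faster: by Stirling n! ~ (n/e)^n sqrt(2*pi*n); (n/e)^n eventually dominates n^2 * 7^n.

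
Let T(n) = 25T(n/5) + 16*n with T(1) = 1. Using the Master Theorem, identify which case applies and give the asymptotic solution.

a=25, b=5, f(n)=16*n.
log_5(25) = 2 > 1.
Since f(n) = O(n^1) is polynomially smaller than n^2, Case 1 applies.
T(n) = Theta(n^2).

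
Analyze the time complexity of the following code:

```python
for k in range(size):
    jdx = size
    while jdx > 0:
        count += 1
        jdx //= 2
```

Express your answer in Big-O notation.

Time complexity: O(n log n).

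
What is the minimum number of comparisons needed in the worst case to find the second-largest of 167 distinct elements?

Lower bound: finding the max needs 167-1 comparisons. By the adversary weight-doubling argument, the max must personally win >= ceil(log_2(167)) = 8 comparisons; the 2nd-largest is among those 8 losers, needing 8-1 more comparisons. Total >= 167-1 + 8-1 = 173. A balanced knockout tournament achieves this.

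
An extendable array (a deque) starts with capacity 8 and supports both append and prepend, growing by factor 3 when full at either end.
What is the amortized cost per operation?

Growth at either end copies all elements; capacities form a geometric sequence with ratio 3, so total copy cost over n operations is O(n) (two geometric series). Amortized O(1).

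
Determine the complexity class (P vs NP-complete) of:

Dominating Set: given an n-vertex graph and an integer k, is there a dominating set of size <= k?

This problem is NP-complete: reduces from Set Cover (with k part of the input).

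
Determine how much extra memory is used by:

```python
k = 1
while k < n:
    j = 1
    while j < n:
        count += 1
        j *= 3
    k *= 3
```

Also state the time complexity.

Space complexity: O(1).
Only a constant amount of auxiliary storage is used; nothing grows with n.
Time complexity: O(log^2 n).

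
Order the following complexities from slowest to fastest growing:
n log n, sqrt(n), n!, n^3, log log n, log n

Ordered by growth rate: log log n < log n < sqrt(n) < n log n < n^3 < n!.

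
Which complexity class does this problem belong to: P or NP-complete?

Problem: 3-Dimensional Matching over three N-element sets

This problem is NP-complete: one of Karp's 21 NP-complete problems.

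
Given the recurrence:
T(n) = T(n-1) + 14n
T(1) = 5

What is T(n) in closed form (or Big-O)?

Unrolling: T(n) = 5 + 14*(2 + 3 + ... + n) = 5 + 14*(n(n+1)/2 - 1) = O(n^2).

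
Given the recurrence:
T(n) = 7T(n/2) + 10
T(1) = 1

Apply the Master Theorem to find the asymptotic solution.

a=7, b=2, f(n)=10. log_2(7) = 2.807. Case 1 of Master Theorem: T(n) = O(n^2.807).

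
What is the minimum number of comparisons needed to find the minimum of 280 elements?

Finding the minimum requires 279 comparisons, identical reasoning to finding the maximum. Each comparison eliminates one candidate.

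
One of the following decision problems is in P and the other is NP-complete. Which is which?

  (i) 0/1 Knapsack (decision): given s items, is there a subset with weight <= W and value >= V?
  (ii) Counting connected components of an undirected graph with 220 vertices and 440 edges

(i) is NP-complete: reduces from Subset Sum.
(ii) is P: BFS/DFS visits each vertex and edge once: O(V+E).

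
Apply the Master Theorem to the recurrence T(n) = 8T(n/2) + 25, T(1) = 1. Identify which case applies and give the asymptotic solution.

a=8, b=2, f(n)=25.
log_2(8) = 3 > 0.
Since f(n) = O(n^0) is polynomially smaller than n^3, Case 1 applies.
T(n) = Theta(n^3).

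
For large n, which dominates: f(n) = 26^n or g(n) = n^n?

g(n) = n^n grows faster: n^n / 26^n = (n/26)^n -> infinity once n > 26.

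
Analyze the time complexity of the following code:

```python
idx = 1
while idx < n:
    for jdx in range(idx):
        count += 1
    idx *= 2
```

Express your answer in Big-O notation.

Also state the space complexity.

Time complexity: O(n).
Space complexity: O(1).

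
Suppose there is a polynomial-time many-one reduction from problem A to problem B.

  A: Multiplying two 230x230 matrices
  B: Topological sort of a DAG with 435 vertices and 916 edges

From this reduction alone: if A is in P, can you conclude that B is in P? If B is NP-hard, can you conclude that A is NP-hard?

A poly-time reduction A <=_p B transfers tractability DOWN (B easy => A easy) and hardness UP (A hard => B hard), not the reverse.
From A in P, the reduction alone does NOT give B in P: any problem in P trivially reduces to SAT, yet SAT is not known to be in P.
From B NP-hard, the reduction alone does NOT give A NP-hard: again, easy problems reduce to hard ones.
(Here in fact A is P and B is P.)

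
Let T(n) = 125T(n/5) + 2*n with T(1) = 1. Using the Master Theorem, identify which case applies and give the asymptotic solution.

a=125, b=5, f(n)=2*n.
log_5(125) = 3 > 1.
Since f(n) = O(n^1) is polynomially smaller than n^3, Case 1 applies.
T(n) = Theta(n^3).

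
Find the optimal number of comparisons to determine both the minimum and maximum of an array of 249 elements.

Naive approach: 496 comparisons (248 for max + 248 for min).
Optimal: Compare elements in pairs first (floor(n/2) = 124 comparisons), then find max among winners and min among losers (124 comparisons each).
Total: ceil(3n/2) - 2 = 372 comparisons. An adversary argument shows this is also a lower bound.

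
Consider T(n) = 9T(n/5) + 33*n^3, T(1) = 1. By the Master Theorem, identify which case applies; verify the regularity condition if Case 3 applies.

a=9, b=5, f(n)=33*n^3.
log_5(9) = 1.365 < 3.
f(n) = Omega(n^(1.365+epsilon)) for some epsilon > 0, so Case 3 is the candidate.
Regularity: a*f(n/b) = 9*33*(n/5)^3 = (9/125)*33*n^3 <= c*f(n) with c = 9/125 < 1. Satisfied.
Case 3: T(n) = Theta(n^3).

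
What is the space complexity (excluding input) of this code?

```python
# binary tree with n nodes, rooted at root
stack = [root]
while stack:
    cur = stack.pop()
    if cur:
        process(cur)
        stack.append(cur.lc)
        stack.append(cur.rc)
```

Space complexity: O(n).
Auxiliary storage grows linearly with the input size n in the worst case.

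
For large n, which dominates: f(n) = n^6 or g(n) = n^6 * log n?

g(n) = n^6 * log n grows faster: extra log n factor -> infinity.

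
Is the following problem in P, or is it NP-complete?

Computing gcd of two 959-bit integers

This problem is in P: the Euclidean algorithm runs in polynomial time in the bit-length.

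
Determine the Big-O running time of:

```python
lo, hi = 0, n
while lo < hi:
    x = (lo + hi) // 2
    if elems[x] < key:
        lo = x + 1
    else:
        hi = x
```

Time complexity: O(log n).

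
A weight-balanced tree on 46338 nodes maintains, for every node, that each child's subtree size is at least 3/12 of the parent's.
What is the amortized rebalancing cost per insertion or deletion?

With balance ratio 3/12, tree height is O(log_{12/3}(46338)) = O(log n). A rebalance at a node of size s costs O(s) but requires Omega(s) updates in that subtree to retrigger. Summed over the O(log n) ancestors of the touched leaf, amortized rebalancing is O(log n).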